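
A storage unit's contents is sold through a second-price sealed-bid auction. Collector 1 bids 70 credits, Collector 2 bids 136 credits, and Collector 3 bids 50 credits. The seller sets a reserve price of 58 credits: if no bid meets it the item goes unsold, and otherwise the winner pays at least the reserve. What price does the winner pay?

Bids in descending order: Collector 2 136 credits > Collector 1 70 credits > Collector 3 50 credits.
Collector 2 has the highest bid, so Collector 2 wins.
The second-highest bid is 70 credits, which exceeds the reserve, so that sets the price.

Price paid: 70 credits.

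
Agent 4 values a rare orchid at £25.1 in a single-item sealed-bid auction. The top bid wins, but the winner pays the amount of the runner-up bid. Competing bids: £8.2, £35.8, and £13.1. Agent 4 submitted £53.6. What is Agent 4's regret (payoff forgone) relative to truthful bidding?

£10.7

The highest competing bid is £35.8.
Bidding truthfully at £25.1: the top bid is £35.8 (a rival), so Agent 4 loses. Payoff = £0.0.
Bidding £53.6: Agent 4 has the top bid, wins, and pays the second-highest bid £35.8. Payoff = £25.1 − £35.8 = -£10.7.
Regret = truthful payoff − actual payoff = £0.0 − -£10.7 = £10.7.
Deviating from a truthful bid can only lose payoff in a second-price auction — never gain.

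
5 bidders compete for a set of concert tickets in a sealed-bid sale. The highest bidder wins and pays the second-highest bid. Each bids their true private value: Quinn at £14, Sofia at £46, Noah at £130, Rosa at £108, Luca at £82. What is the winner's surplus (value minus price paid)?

Ranking the bids: Noah £130, then Rosa £108, then Luca £82, then Sofia £46, then Quinn £14.
Noah wins with the top bid and pays the second-highest, £108.
Surplus = £130 − £108 = £22.

£22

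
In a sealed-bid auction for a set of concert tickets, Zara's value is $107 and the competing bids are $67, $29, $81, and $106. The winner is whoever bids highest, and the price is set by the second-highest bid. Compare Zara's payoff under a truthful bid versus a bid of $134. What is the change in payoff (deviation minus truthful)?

The highest competing bid is $106.
Bidding truthfully at $107: Zara has the top bid, wins, and pays the second-highest bid $106. Payoff = $107 − $106 = $1.
Bidding $134: Zara has the top bid, wins, and pays the second-highest bid $106. Payoff = $107 − $106 = $1.
Change = $1 − $1 = $0.
The bid only affects whether you win, not the price — here both bids land on the same side of the top rival bid, so the deviation is payoff-neutral.

$0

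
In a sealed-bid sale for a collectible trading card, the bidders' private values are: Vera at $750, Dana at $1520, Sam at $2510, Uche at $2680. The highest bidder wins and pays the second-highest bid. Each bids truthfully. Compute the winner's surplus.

Sorted high to low: Uche $2680; Sam $2510; Dana $1520; Vera $750.
Uche wins with the top bid and pays the second-highest, $2510.
Surplus = $2680 − $2510 = $170.

Surplus = $170.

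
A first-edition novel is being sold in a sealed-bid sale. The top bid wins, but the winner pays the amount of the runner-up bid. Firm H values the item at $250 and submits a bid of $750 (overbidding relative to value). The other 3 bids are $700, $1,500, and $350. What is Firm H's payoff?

Payoff = $0.

Highest competing bid: $1,500.
Firm H's bid $750 is not the highest, so Firm H loses, pays nothing, and earns zero payoff.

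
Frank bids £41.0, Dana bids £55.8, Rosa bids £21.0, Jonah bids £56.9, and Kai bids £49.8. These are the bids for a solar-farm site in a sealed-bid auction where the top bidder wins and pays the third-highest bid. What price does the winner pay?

Sorted high to low: Jonah £56.9; Dana £55.8; Kai £49.8; Frank £41.0; Rosa £21.0.
Jonah is the highest bidder, so Jonah wins.
Under the third-price rule, the price is the third-highest bid: £49.8.

£49.8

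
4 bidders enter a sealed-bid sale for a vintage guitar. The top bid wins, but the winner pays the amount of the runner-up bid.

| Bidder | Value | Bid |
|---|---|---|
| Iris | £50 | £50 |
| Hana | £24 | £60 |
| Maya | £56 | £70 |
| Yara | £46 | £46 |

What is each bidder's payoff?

Iris £0, Hana £0, Maya -£4, Yara £0.

Ordered from highest: Maya £70; Hana £60; Iris £50; Yara £46.
Maya has the top bid and wins; the price is the second-highest bid, £60.
Maya's payoff = £56 − £60 = -£4. All other bidders lose, so their payoff is 0.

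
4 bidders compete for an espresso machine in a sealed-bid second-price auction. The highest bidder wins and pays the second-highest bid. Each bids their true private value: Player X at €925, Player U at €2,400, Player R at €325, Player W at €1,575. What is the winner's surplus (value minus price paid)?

€825

Ranking the bids: Player U €2,400, then Player W €1,575, then Player X €925, then Player R €325.
Player U wins with the top bid and pays the second-highest, €1,575.
Surplus = €2,400 − €1,575 = €825.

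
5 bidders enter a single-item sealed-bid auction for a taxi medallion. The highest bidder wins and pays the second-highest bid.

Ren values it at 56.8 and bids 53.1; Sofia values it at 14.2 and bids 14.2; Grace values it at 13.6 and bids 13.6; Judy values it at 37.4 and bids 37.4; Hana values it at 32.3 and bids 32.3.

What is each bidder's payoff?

Bids in descending order: Ren 53.1, then Judy 37.4, then Hana 32.3, then Sofia 14.2, then Grace 13.6.
Ren has the top bid and wins; the price is the second-highest bid, 37.4.
Ren's payoff = 56.8 − 37.4 = 19.4. All other bidders lose, so their payoff is 0.

Payoffs: Ren 19.4, Sofia 0.0, Grace 0.0, Judy 0.0, Hana 0.0.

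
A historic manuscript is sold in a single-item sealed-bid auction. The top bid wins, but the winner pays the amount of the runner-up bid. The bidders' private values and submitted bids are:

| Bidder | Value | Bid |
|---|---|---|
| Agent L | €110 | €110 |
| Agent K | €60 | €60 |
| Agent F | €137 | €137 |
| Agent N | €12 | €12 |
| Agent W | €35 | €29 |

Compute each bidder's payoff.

Bids in descending order: Agent F €137, then Agent L €110, then Agent K €60, then Agent W €29, then Agent N €12.
Agent F has the top bid and wins; the price is the second-highest bid, €110.
Agent F's payoff = €137 − €110 = €27. All other bidders lose, so their payoff is 0.

Payoffs: Agent L €0, Agent K €0, Agent F €27, Agent N €0, Agent W €0.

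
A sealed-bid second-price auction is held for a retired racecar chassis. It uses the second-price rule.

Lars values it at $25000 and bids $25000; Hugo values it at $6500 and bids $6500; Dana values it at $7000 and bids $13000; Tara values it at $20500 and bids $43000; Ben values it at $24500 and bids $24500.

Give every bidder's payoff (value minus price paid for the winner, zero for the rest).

Lars $0, Hugo $0, Dana $0, Tara -$4500, Ben $0.

Bids in descending order: Tara $43000; Lars $25000; Ben $24500; Dana $13000; Hugo $6500.
Tara has the top bid and wins; the price is the second-highest bid, $25000.
Tara's payoff = $20500 − $25000 = -$4500. All other bidders lose, so their payoff is 0.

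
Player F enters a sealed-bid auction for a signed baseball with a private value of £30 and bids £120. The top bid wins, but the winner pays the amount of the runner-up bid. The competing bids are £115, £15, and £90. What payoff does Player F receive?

Highest competing bid: £115.
Player F's bid £120 is the highest overall, so Player F wins and pays the second-highest bid, £115.
Payoff = value − price = £30 − £115 = -£85.
Overbidding won the item at a price above value — truthful bidding would have avoided this loss.

Player F's payoff: -£85.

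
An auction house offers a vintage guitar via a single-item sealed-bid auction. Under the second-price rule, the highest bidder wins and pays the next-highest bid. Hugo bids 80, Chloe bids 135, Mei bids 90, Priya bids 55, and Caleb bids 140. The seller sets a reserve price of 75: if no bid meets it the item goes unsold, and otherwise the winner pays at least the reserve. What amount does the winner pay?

Price paid: 135.

Ordered from highest: Caleb 140 > Chloe 135 > Mei 90 > Hugo 80 > Priya 55.
Caleb has the highest bid, so Caleb wins.
The second-highest bid is 135, which exceeds the reserve, so that sets the price.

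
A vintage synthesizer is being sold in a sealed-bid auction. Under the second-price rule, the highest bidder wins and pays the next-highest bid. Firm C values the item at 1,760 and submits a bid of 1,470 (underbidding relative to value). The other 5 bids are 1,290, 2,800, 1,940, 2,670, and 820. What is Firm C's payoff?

Highest competing bid: 2,800.
Firm C's bid 1,470 is not the highest, so Firm C loses, pays nothing, and earns zero payoff.

0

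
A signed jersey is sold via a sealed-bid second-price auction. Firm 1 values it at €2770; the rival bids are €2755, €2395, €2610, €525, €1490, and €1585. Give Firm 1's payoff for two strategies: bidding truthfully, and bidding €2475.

The highest competing bid is €2755.
Bidding truthfully at €2770: Firm 1 has the top bid, wins, and pays the second-highest bid €2755. Payoff = €2770 − €2755 = €15.
Bidding €2475: the top bid is €2755 (a rival), so Firm 1 loses. Payoff = €0.

(a) €15  (b) €0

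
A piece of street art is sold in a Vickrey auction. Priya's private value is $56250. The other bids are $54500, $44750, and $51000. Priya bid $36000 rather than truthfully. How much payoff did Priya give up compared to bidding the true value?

The highest competing bid is $54500.
Bidding truthfully at $56250: Priya has the top bid, wins, and pays the second-highest bid $54500. Payoff = $56250 − $54500 = $1750.
Bidding $36000: the top bid is $54500 (a rival), so Priya loses. Payoff = $0.
Regret = truthful payoff − actual payoff = $1750 − $0 = $1750.

$1750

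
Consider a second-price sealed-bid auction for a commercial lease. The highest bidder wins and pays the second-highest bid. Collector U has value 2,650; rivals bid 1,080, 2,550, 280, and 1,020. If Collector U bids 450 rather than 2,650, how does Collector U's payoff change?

The highest competing bid is 2,550.
Bidding truthfully at 2,650: Collector U has the top bid, wins, and pays the second-highest bid 2,550. Payoff = 2,650 − 2,550 = 100.
Bidding 450: the top bid is 2,550 (a rival), so Collector U loses. Payoff = 0.
Change = 0 − 100 = -100.
This is the dominant-strategy logic: truthful bidding weakly beats any alternative.

Change in payoff: -100.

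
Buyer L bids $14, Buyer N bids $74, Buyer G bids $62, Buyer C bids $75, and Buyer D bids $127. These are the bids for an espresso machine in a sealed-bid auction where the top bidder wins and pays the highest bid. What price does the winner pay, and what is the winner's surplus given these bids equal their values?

Sorted high to low: Buyer D $127 > Buyer C $75 > Buyer N $74 > Buyer G $62 > Buyer L $14.
Buyer D is the highest bidder, so Buyer D wins.
Under the first-price rule, the price is the highest bid: $127.
Surplus = $127 − $127 = $0.

The winner pays $127 for a surplus of $0.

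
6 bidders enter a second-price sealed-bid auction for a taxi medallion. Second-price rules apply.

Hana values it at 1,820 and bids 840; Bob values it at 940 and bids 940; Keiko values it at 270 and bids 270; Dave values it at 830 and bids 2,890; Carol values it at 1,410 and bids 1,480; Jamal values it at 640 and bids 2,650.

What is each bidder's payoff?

Hana 0, Bob 0, Keiko 0, Dave -1,820, Carol 0, Jamal 0.

Bids in descending order: Dave 2,890; Jamal 2,650; Carol 1,480; Bob 940; Hana 840; Keiko 270.
Dave has the top bid and wins; the price is the second-highest bid, 2,650.
Dave's payoff = 830 − 2,650 = -1,820. All other bidders lose, so their payoff is 0.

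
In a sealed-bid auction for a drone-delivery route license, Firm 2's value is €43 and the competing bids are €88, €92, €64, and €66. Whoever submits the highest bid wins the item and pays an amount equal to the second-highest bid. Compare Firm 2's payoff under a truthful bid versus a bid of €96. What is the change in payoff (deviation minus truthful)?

-€49

The highest competing bid is €92.
Bidding truthfully at €43: the top bid is €92 (a rival), so Firm 2 loses. Payoff = €0.
Bidding €96: Firm 2 has the top bid, wins, and pays the second-highest bid €92. Payoff = €43 − €92 = -€49.
Change = -€49 − €0 = -€49.
Deviating from a truthful bid can only lose payoff in a second-price auction — never gain.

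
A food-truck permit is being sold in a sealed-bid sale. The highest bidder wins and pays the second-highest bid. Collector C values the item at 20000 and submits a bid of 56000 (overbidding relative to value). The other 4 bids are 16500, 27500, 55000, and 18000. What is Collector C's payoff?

Highest competing bid: 55000.
Collector C's bid 56000 is the highest overall, so Collector C wins and pays the second-highest bid, 55000.
Payoff = value − price = 20000 − 55000 = -35000.
Overbidding won the item at a price above value — truthful bidding would have avoided this loss.

-35000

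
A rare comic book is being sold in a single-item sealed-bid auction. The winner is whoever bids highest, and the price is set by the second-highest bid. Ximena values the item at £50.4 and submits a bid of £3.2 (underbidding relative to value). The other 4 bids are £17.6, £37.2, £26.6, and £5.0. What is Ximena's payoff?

Highest competing bid: £37.2.
Ximena's bid £3.2 is not the highest, so Ximena loses, pays nothing, and earns zero payoff.

Payoff = £0.0.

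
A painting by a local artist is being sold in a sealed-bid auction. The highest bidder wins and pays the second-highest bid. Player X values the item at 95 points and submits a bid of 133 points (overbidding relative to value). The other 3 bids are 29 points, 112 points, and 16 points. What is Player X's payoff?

Highest competing bid: 112 points.
Player X's bid 133 points is the highest overall, so Player X wins and pays the second-highest bid, 112 points.
Payoff = value − price = 95 points − 112 points = -17 points.

-17 points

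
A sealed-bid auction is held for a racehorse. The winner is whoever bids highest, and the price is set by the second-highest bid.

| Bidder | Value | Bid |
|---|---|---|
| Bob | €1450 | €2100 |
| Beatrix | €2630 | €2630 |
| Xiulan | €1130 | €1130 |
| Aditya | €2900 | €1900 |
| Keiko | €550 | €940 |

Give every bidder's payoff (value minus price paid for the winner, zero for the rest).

Payoffs: Bob €0, Beatrix €530, Xiulan €0, Aditya €0, Keiko €0.

Ordered from highest: Beatrix €2630, then Bob €2100, then Aditya €1900, then Xiulan €1130, then Keiko €940.
Beatrix has the top bid and wins; the price is the second-highest bid, €2100.
Beatrix's payoff = €2630 − €2100 = €530. All other bidders lose, so their payoff is 0.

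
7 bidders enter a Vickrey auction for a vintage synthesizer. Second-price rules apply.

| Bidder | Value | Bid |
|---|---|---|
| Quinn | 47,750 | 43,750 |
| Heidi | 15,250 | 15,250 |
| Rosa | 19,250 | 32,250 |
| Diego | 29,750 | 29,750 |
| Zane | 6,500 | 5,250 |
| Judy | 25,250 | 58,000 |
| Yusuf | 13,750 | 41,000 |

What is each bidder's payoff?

Quinn 0, Heidi 0, Rosa 0, Diego 0, Zane 0, Judy -18,500, Yusuf 0.

Bids in descending order: Judy 58,000, then Quinn 43,750, then Yusuf 41,000, then Rosa 32,250, then Diego 29,750, then Heidi 15,250, then Zane 5,250.
Judy has the top bid and wins; the price is the second-highest bid, 43,750.
Judy's payoff = 25,250 − 43,750 = -18,500. All other bidders lose, so their payoff is 0.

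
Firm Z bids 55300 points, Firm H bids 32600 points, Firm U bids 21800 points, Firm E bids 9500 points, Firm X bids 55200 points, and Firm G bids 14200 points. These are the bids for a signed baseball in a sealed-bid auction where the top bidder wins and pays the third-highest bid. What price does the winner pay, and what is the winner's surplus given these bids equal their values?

Sorted high to low: Firm Z 55300 points, then Firm X 55200 points, then Firm H 32600 points, then Firm U 21800 points, then Firm G 14200 points, then Firm E 9500 points.
Firm Z is the highest bidder, so Firm Z wins.
Under the third-price rule, the price is the third-highest bid: 32600 points.
Surplus = 55300 points − 32600 points = 22700 points.

Price 32600 points; surplus 22700 points.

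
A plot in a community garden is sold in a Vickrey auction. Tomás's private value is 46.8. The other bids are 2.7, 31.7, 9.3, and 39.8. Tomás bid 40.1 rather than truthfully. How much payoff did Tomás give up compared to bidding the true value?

Payoff forgone: 0.0.

The highest competing bid is 39.8.
Bidding truthfully at 46.8: Tomás has the top bid, wins, and pays the second-highest bid 39.8. Payoff = 46.8 − 39.8 = 7.0.
Bidding 40.1: Tomás has the top bid, wins, and pays the second-highest bid 39.8. Payoff = 46.8 − 39.8 = 7.0.
Regret = truthful payoff − actual payoff = 7.0 − 7.0 = 0.0.
The bid only affects whether you win, not the price — here both bids land on the same side of the top rival bid, so the deviation is payoff-neutral.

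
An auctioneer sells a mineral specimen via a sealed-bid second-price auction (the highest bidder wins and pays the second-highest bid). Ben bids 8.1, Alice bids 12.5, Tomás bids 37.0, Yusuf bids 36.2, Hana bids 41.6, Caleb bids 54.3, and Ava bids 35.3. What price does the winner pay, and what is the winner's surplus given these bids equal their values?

Ranking the bids: Caleb 54.3; Hana 41.6; Tomás 37.0; Yusuf 36.2; Ava 35.3; Alice 12.5; Ben 8.1.
Caleb is the highest bidder, so Caleb wins.
Under the second-price rule, the price is the second-highest bid: 41.6.
Surplus = 54.3 − 41.6 = 12.7.

Price 41.6; surplus 12.7.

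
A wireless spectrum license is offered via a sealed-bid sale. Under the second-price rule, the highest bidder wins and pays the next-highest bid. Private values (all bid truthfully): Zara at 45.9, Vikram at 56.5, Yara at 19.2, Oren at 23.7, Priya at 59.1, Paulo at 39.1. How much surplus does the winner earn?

Bids in descending order: Priya 59.1 > Vikram 56.5 > Zara 45.9 > Paulo 39.1 > Oren 23.7 > Yara 19.2.
Priya wins with the top bid and pays the second-highest, 56.5.
Surplus = 59.1 − 56.5 = 2.6.

Winner's surplus: 2.6.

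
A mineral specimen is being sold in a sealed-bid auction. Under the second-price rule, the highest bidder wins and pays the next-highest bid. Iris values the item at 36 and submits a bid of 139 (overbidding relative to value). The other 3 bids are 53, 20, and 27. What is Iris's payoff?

Highest competing bid: 53.
Iris's bid 139 is the highest overall, so Iris wins and pays the second-highest bid, 53.
Payoff = value − price = 36 − 53 = -17.
Overbidding won the item at a price above value — truthful bidding would have avoided this loss.

Iris's payoff: -17.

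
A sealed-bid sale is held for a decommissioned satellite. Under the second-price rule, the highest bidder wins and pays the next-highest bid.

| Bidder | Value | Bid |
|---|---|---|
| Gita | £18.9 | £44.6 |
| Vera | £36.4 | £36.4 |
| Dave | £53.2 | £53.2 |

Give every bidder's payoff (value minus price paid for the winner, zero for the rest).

Bids in descending order: Dave £53.2; Gita £44.6; Vera £36.4.
Dave has the top bid and wins; the price is the second-highest bid, £44.6.
Dave's payoff = £53.2 − £44.6 = £8.6. All other bidders lose, so their payoff is 0.

Gita £0.0, Vera £0.0, Dave £8.6.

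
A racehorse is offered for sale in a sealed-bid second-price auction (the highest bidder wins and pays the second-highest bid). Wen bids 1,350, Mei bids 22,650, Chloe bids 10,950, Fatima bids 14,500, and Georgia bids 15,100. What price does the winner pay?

The winner pays 15,100.

Ranking the bids: Mei 22,650 > Georgia 15,100 > Fatima 14,500 > Chloe 10,950 > Wen 1,350.
Mei is the highest bidder, so Mei wins.
Under the second-price rule, the price is the second-highest bid: 15,100.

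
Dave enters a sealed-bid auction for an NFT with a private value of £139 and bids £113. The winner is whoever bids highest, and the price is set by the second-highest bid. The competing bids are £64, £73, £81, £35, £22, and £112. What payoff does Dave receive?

Highest competing bid: £112.
Dave's bid £113 is the highest overall, so Dave wins and pays the second-highest bid, £112.
Payoff = value − price = £139 − £112 = £27.

Dave's payoff: £27.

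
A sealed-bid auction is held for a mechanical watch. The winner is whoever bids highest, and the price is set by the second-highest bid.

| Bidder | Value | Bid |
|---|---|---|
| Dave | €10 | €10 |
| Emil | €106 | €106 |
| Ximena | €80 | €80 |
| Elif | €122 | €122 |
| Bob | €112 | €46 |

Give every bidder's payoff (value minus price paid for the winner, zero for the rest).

Ranking the bids: Elif €122; Emil €106; Ximena €80; Bob €46; Dave €10.
Elif has the top bid and wins; the price is the second-highest bid, €106.
Elif's payoff = €122 − €106 = €16. All other bidders lose, so their payoff is 0.

Dave €0, Emil €0, Ximena €0, Elif €16, Bob €0.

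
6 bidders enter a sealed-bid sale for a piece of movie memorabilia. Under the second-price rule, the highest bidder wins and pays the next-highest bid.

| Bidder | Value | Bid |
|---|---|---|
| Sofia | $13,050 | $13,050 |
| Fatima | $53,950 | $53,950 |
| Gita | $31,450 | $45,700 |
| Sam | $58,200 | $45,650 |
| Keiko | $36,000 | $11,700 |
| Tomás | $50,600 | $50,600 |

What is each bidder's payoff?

Ordered from highest: Fatima $53,950, then Tomás $50,600, then Gita $45,700, then Sam $45,650, then Sofia $13,050, then Keiko $11,700.
Fatima has the top bid and wins; the price is the second-highest bid, $50,600.
Fatima's payoff = $53,950 − $50,600 = $3,350. All other bidders lose, so their payoff is 0.

Payoffs: Sofia $0, Fatima $3,350, Gita $0, Sam $0, Keiko $0, Tomás $0.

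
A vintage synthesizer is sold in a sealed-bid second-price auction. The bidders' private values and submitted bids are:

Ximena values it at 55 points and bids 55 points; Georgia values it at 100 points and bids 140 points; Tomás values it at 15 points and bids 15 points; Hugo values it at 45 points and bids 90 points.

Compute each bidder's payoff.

Payoffs: Ximena 0 points, Georgia 10 points, Tomás 0 points, Hugo 0 points.

Ordered from highest: Georgia 140 points; Hugo 90 points; Ximena 55 points; Tomás 15 points.
Georgia has the top bid and wins; the price is the second-highest bid, 90 points.
Georgia's payoff = 100 points − 90 points = 10 points. All other bidders lose, so their payoff is 0.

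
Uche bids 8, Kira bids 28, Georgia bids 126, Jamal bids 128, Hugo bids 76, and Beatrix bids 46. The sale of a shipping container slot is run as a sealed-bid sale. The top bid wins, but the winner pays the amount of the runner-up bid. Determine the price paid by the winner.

Ordered from highest: Jamal 128; Georgia 126; Hugo 76; Beatrix 46; Kira 28; Uche 8.
Jamal has the highest bid, so Jamal wins.
The second-highest bid is 126, so that is what Jamal pays.

Price paid: 126.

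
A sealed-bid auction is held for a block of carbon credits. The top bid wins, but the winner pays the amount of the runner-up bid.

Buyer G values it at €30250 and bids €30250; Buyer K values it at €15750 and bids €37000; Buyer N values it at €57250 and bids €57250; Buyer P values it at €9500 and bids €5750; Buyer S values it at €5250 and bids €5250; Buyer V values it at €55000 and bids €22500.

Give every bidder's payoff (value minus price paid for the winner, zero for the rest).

Payoffs: Buyer G €0, Buyer K €0, Buyer N €20250, Buyer P €0, Buyer S €0, Buyer V €0.

Ordered from highest: Buyer N €57250 > Buyer K €37000 > Buyer G €30250 > Buyer V €22500 > Buyer P €5750 > Buyer S €5250.
Buyer N has the top bid and wins; the price is the second-highest bid, €37000.
Buyer N's payoff = €57250 − €37000 = €20250. All other bidders lose, so their payoff is 0.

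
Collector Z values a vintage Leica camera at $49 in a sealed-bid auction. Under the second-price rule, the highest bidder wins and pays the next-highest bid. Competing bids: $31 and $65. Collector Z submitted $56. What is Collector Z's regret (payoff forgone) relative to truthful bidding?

Payoff forgone: $0.

The highest competing bid is $65.
Bidding truthfully at $49: the top bid is $65 (a rival), so Collector Z loses. Payoff = $0.
Bidding $56: the top bid is $65 (a rival), so Collector Z loses. Payoff = $0.
Regret = truthful payoff − actual payoff = $0 − $0 = $0.
The bid only affects whether you win, not the price — here both bids land on the same side of the top rival bid, so the deviation is payoff-neutral.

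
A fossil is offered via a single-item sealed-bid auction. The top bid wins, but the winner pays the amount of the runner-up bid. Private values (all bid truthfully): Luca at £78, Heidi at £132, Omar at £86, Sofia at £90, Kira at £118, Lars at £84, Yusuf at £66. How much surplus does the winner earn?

Surplus = £14.

Sorted high to low: Heidi £132 > Kira £118 > Sofia £90 > Omar £86 > Lars £84 > Luca £78 > Yusuf £66.
Heidi wins with the top bid and pays the second-highest, £118.
Surplus = £132 − £118 = £14.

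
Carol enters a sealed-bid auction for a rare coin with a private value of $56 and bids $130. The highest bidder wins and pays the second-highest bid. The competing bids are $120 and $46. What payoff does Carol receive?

Highest competing bid: $120.
Carol's bid $130 is the highest overall, so Carol wins and pays the second-highest bid, $120.
Payoff = value − price = $56 − $120 = -$64.
Overbidding won the item at a price above value — truthful bidding would have avoided this loss.

Payoff = -$64.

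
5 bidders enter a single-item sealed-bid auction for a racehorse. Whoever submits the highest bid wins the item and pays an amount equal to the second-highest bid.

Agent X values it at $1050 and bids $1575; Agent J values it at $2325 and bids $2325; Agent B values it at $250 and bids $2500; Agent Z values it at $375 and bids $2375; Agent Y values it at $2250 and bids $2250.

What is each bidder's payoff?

Agent X $0, Agent J $0, Agent B -$2125, Agent Z $0, Agent Y $0.

Sorted high to low: Agent B $2500, then Agent Z $2375, then Agent J $2325, then Agent Y $2250, then Agent X $1575.
Agent B has the top bid and wins; the price is the second-highest bid, $2375.
Agent B's payoff = $250 − $2375 = -$2125. All other bidders lose, so their payoff is 0.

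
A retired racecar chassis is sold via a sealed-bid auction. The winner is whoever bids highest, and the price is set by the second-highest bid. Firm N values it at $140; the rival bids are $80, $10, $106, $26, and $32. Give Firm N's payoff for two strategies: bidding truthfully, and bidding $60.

The highest competing bid is $106.
Bidding truthfully at $140: Firm N has the top bid, wins, and pays the second-highest bid $106. Payoff = $140 − $106 = $34.
Bidding $60: the top bid is $106 (a rival), so Firm N loses. Payoff = $0.

Truthful: $34; alternative: $0.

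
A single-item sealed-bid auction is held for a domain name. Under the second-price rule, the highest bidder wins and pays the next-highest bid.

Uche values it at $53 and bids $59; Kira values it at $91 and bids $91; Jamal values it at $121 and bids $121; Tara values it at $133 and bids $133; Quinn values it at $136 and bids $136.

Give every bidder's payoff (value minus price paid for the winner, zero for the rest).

Uche $0, Kira $0, Jamal $0, Tara $0, Quinn $3.

Sorted high to low: Quinn $136; Tara $133; Jamal $121; Kira $91; Uche $59.
Quinn has the top bid and wins; the price is the second-highest bid, $133.
Quinn's payoff = $136 − $133 = $3. All other bidders lose, so their payoff is 0.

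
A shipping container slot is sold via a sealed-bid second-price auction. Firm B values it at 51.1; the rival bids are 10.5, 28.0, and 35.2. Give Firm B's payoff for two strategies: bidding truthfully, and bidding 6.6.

The highest competing bid is 35.2.
Bidding truthfully at 51.1: Firm B has the top bid, wins, and pays the second-highest bid 35.2. Payoff = 51.1 − 35.2 = 15.9.
Bidding 6.6: the top bid is 35.2 (a rival), so Firm B loses. Payoff = 0.0.
Deviating from a truthful bid can only lose payoff in a second-price auction — never gain.

(a) 15.9  (b) 0.0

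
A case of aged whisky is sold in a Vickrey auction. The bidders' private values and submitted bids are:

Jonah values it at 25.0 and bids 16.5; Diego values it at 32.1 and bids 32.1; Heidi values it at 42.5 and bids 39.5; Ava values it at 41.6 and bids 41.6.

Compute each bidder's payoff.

Payoffs: Jonah 0.0, Diego 0.0, Heidi 0.0, Ava 2.1.

Sorted high to low: Ava 41.6 > Heidi 39.5 > Diego 32.1 > Jonah 16.5.
Ava has the top bid and wins; the price is the second-highest bid, 39.5.
Ava's payoff = 41.6 − 39.5 = 2.1. All other bidders lose, so their payoff is 0.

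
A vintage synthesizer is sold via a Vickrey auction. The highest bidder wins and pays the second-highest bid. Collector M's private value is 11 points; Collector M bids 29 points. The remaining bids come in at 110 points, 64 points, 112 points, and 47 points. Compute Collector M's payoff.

Highest competing bid: 112 points.
Collector M's bid 29 points is not the highest, so Collector M loses, pays nothing, and earns zero payoff.

0 points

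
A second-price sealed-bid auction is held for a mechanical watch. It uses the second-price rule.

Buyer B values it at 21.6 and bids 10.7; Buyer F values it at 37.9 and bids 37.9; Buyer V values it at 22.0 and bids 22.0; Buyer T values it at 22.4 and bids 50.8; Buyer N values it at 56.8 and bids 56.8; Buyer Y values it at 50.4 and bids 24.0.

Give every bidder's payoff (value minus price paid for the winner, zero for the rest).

Buyer B 0.0, Buyer F 0.0, Buyer V 0.0, Buyer T 0.0, Buyer N 6.0, Buyer Y 0.0.

Bids in descending order: Buyer N 56.8; Buyer T 50.8; Buyer F 37.9; Buyer Y 24.0; Buyer V 22.0; Buyer B 10.7.
Buyer N has the top bid and wins; the price is the second-highest bid, 50.8.
Buyer N's payoff = 56.8 − 50.8 = 6.0. All other bidders lose, so their payoff is 0.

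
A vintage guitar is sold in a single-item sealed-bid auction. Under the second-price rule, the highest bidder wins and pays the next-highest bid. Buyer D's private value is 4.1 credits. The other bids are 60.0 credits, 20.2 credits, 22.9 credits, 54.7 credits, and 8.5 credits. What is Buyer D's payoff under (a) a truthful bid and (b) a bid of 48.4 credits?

Truthful: 0.0 credits; alternative: 0.0 credits.

The highest competing bid is 60.0 credits.
Bidding truthfully at 4.1 credits: the top bid is 60.0 credits (a rival), so Buyer D loses. Payoff = 0.0 credits.
Bidding 48.4 credits: the top bid is 60.0 credits (a rival), so Buyer D loses. Payoff = 0.0 credits.
The bid only affects whether you win, not the price — here both bids land on the same side of the top rival bid, so the deviation is payoff-neutral.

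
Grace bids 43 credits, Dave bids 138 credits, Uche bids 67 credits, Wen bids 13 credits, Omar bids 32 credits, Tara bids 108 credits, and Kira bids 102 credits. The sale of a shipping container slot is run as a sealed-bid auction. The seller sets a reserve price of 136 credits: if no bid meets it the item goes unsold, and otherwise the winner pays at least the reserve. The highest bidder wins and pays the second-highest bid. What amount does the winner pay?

Price paid: 136 credits.

Sorted high to low: Dave 138 credits, then Tara 108 credits, then Kira 102 credits, then Uche 67 credits, then Grace 43 credits, then Omar 32 credits, then Wen 13 credits.
Dave has the highest bid, so Dave wins.
The second-highest bid is 108 credits, but the reserve 136 credits is higher, so the price is the reserve.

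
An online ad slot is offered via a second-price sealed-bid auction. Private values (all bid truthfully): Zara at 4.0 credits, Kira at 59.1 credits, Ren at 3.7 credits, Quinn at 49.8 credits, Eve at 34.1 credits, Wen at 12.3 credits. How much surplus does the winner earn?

Ranking the bids: Kira 59.1 credits; Quinn 49.8 credits; Eve 34.1 credits; Wen 12.3 credits; Zara 4.0 credits; Ren 3.7 credits.
Kira wins with the top bid and pays the second-highest, 49.8 credits.
Surplus = 59.1 credits − 49.8 credits = 9.3 credits.

9.3 credits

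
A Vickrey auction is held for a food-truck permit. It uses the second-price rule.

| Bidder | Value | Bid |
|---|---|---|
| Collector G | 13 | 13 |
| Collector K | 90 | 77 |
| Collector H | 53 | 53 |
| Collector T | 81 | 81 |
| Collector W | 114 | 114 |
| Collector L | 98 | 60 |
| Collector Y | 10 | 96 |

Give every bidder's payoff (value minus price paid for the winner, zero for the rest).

Ordered from highest: Collector W 114; Collector Y 96; Collector T 81; Collector K 77; Collector L 60; Collector H 53; Collector G 13.
Collector W has the top bid and wins; the price is the second-highest bid, 96.
Collector W's payoff = 114 − 96 = 18. All other bidders lose, so their payoff is 0.

Collector G 0, Collector K 0, Collector H 0, Collector T 0, Collector W 18, Collector L 0, Collector Y 0.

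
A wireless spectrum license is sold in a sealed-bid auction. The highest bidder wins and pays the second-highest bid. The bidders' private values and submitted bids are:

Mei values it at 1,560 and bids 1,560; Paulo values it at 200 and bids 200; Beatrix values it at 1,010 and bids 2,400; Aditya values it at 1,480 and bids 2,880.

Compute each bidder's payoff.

Payoffs: Mei 0, Paulo 0, Beatrix 0, Aditya -920.

Sorted high to low: Aditya 2,880 > Beatrix 2,400 > Mei 1,560 > Paulo 200.
Aditya has the top bid and wins; the price is the second-highest bid, 2,400.
Aditya's payoff = 1,480 − 2,400 = -920. All other bidders lose, so their payoff is 0.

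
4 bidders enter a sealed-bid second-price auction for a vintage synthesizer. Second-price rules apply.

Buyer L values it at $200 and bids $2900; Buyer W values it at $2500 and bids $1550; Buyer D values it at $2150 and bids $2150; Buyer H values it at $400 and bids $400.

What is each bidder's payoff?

Ordered from highest: Buyer L $2900; Buyer D $2150; Buyer W $1550; Buyer H $400.
Buyer L has the top bid and wins; the price is the second-highest bid, $2150.
Buyer L's payoff = $200 − $2150 = -$1950. All other bidders lose, so their payoff is 0.

Buyer L -$1950, Buyer W $0, Buyer D $0, Buyer H $0.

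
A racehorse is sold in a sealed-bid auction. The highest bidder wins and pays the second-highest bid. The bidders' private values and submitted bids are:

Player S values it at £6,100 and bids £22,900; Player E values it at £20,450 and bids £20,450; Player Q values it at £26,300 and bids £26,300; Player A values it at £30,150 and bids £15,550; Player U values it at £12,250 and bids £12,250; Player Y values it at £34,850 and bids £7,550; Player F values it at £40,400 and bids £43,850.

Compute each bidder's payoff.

Payoffs: Player S £0, Player E £0, Player Q £0, Player A £0, Player U £0, Player Y £0, Player F £14,100.

Ordered from highest: Player F £43,850; Player Q £26,300; Player S £22,900; Player E £20,450; Player A £15,550; Player U £12,250; Player Y £7,550.
Player F has the top bid and wins; the price is the second-highest bid, £26,300.
Player F's payoff = £40,400 − £26,300 = £14,100. All other bidders lose, so their payoff is 0.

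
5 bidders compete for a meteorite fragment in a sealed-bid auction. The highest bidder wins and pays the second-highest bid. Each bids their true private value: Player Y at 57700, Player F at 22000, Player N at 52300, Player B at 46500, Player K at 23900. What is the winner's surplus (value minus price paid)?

Sorted high to low: Player Y 57700; Player N 52300; Player B 46500; Player K 23900; Player F 22000.
Player Y wins with the top bid and pays the second-highest, 52300.
Surplus = 57700 − 52300 = 5400.

Winner's surplus: 5400.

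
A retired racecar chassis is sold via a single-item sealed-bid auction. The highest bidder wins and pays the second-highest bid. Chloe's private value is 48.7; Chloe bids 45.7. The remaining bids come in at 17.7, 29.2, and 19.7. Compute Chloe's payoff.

Highest competing bid: 29.2.
Chloe's bid 45.7 is the highest overall, so Chloe wins and pays the second-highest bid, 29.2.
Payoff = value − price = 48.7 − 29.2 = 19.5.

19.5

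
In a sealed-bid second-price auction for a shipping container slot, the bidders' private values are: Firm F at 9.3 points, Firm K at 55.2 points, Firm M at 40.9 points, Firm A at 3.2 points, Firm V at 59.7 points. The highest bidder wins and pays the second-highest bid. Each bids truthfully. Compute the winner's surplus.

Surplus = 4.5 points.

Bids in descending order: Firm V 59.7 points; Firm K 55.2 points; Firm M 40.9 points; Firm F 9.3 points; Firm A 3.2 points.
Firm V wins with the top bid and pays the second-highest, 55.2 points.
Surplus = 59.7 points − 55.2 points = 4.5 points.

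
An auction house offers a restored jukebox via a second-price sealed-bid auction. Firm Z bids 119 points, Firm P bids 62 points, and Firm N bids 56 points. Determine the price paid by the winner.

Bids in descending order: Firm Z 119 points, then Firm P 62 points, then Firm N 56 points.
Firm Z has the highest bid, so Firm Z wins.
The second-highest bid is 62 points, so that is what Firm Z pays.

62 points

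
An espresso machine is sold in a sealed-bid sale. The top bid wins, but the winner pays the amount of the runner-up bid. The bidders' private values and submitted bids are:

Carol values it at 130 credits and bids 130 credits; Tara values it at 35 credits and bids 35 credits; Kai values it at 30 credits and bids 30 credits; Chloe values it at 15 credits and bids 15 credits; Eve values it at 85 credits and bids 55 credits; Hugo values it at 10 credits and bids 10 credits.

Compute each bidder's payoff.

Sorted high to low: Carol 130 credits, then Eve 55 credits, then Tara 35 credits, then Kai 30 credits, then Chloe 15 credits, then Hugo 10 credits.
Carol has the top bid and wins; the price is the second-highest bid, 55 credits.
Carol's payoff = 130 credits − 55 credits = 75 credits. All other bidders lose, so their payoff is 0.

Payoffs: Carol 75 credits, Tara 0 credits, Kai 0 credits, Chloe 0 credits, Eve 0 credits, Hugo 0 credits.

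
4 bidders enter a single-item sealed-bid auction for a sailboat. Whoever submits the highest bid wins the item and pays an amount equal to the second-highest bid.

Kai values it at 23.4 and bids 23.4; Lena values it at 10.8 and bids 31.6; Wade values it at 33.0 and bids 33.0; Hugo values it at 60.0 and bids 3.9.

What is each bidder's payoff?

Kai 0.0, Lena 0.0, Wade 1.4, Hugo 0.0.

Bids in descending order: Wade 33.0, then Lena 31.6, then Kai 23.4, then Hugo 3.9.
Wade has the top bid and wins; the price is the second-highest bid, 31.6.
Wade's payoff = 33.0 − 31.6 = 1.4. All other bidders lose, so their payoff is 0.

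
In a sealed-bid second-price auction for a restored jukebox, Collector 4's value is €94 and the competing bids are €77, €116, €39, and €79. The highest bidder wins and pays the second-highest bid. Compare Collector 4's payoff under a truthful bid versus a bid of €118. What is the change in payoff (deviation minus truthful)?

-€22

The highest competing bid is €116.
Bidding truthfully at €94: the top bid is €116 (a rival), so Collector 4 loses. Payoff = €0.
Bidding €118: Collector 4 has the top bid, wins, and pays the second-highest bid €116. Payoff = €94 − €116 = -€22.
Change = -€22 − €0 = -€22.
This is the dominant-strategy logic: truthful bidding weakly beats any alternative.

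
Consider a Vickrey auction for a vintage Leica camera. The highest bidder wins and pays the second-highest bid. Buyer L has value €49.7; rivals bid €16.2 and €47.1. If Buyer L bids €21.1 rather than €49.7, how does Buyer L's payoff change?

Change in payoff: -€2.6.

The highest competing bid is €47.1.
Bidding truthfully at €49.7: Buyer L has the top bid, wins, and pays the second-highest bid €47.1. Payoff = €49.7 − €47.1 = €2.6.
Bidding €21.1: the top bid is €47.1 (a rival), so Buyer L loses. Payoff = €0.0.
Change = €0.0 − €2.6 = -€2.6.
Deviating from a truthful bid can only lose payoff in a second-price auction — never gain.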